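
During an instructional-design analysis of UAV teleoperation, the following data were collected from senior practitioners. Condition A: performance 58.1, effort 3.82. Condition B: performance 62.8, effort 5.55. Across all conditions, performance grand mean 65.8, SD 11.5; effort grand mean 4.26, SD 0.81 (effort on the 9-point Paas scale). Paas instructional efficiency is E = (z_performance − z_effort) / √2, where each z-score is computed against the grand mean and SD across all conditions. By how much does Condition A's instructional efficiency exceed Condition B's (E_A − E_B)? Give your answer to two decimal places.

Condition A: z_P = (58.1 − 65.8)/11.5 = -0.6696; z_E = (3.82 − 4.26)/0.81 = -0.5432; E_A = (-0.6696 − (-0.5432))/√2 = -0.0894.
Condition B: z_P = (62.8 − 65.8)/11.5 = -0.2609; z_E = (5.55 − 4.26)/0.81 = 1.5926; E_B = (-0.2609 − 1.5926)/√2 = -1.3106.
E_A − E_B = -0.0894 − (-1.3106) = 1.2212 ≈ 1.22.

1.22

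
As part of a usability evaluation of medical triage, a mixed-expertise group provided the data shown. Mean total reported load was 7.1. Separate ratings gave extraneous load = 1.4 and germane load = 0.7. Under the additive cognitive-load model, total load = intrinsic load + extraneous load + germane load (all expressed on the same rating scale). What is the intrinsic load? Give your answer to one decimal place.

intrinsic load = total − extraneous − germane
             = 7.1 − 1.4 − 0.7 = 5.0.

5.0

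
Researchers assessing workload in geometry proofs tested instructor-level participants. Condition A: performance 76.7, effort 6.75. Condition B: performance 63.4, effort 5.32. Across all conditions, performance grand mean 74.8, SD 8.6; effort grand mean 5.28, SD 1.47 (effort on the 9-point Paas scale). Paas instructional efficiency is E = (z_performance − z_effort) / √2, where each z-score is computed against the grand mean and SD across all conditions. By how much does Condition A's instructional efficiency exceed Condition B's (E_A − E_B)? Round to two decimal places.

Condition A: z_P = (76.7 − 74.8)/8.6 = 0.2209; z_E = (6.75 − 5.28)/1.47 = 1.0000; E_A = (0.2209 − 1.0000)/√2 = -0.5509.
Condition B: z_P = (63.4 − 74.8)/8.6 = -1.3256; z_E = (5.32 − 5.28)/1.47 = 0.0272; E_B = (-1.3256 − 0.0272)/√2 = -0.9566.
E_A − E_B = -0.5509 − (-0.9566) = 0.4057 ≈ 0.41.

0.41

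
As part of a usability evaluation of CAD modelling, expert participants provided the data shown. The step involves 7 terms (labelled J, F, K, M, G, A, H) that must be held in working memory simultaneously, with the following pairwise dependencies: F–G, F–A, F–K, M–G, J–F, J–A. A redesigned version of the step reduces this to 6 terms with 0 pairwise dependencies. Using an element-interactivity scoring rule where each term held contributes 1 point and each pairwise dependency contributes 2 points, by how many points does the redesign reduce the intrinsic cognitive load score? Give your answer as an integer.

13

Original: 7 × 1 + 6 × 2 = 7 + 12 = 19.
Redesigned: 6 × 1 + 0 × 2 = 6 + 0 = 6.
Reduction = 19 − 6 = 13.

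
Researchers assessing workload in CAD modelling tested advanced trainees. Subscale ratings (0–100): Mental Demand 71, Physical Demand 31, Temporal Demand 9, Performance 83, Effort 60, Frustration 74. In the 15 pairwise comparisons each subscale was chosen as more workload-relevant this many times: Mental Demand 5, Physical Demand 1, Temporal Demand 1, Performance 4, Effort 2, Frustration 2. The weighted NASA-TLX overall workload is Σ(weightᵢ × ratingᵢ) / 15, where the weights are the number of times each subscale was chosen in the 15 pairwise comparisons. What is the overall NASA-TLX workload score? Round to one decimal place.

The tallies are the weights (they sum to 15).
Weighted sum = 5·71 + 1·31 + 1·9 + 4·83 + 2·60 + 2·74
            = 355 + 31 + 9 + 332 + 120 + 148 = 995.
Overall workload = 995 / 15 = 66.3333 ≈ 66.3.

66.3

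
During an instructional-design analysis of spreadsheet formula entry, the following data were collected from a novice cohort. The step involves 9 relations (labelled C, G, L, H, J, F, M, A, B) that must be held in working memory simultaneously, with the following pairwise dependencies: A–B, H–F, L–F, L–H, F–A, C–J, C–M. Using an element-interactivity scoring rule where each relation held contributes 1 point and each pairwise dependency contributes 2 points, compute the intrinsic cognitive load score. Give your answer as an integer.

Count of relations held simultaneously: 9.
Count of pairwise dependencies listed: 7.
Element contribution: 9 × 1 = 9.
Interaction contribution: 7 × 2 = 14.
Intrinsic load = 9 + 14 = 23.

23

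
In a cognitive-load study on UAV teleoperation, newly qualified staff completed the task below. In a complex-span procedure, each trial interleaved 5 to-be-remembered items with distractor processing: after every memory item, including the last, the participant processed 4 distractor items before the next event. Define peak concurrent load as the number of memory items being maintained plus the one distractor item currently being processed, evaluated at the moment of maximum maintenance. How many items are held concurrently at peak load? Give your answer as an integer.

Maintenance is greatest during the distractor(s) after memory item 5: all 5 memory items are being held.
One distractor item is concurrently being processed.
Peak concurrent load = 5 + 1 = 6 items.

6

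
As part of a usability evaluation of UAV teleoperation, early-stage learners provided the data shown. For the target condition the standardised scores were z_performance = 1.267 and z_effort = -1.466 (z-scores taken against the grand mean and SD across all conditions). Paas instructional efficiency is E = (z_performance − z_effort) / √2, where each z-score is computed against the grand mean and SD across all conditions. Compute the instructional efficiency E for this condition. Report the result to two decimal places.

z_P − z_E = 1.267 − (-1.466) = 2.7330.
E = 2.7330 / √2 = 2.7330 / 1.41421 = 1.9325 ≈ 1.93.

1.93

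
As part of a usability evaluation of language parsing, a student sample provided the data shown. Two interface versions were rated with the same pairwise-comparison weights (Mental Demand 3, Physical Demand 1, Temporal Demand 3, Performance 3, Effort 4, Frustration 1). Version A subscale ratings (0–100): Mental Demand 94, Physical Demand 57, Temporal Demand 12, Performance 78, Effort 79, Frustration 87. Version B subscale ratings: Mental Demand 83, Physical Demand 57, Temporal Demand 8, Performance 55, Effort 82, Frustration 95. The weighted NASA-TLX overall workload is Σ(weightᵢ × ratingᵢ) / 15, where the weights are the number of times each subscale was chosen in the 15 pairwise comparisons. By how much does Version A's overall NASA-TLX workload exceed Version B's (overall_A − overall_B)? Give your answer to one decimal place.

Version A weighted sum = 3·94 + 1·57 + 3·12 + 3·78 + 4·79 + 1·87 = 282 + 57 + 36 + 234 + 316 + 87 = 1012; overall_A = 1012/15 = 67.4667.
Version B weighted sum = 3·83 + 1·57 + 3·8 + 3·55 + 4·82 + 1·95 = 249 + 57 + 24 + 165 + 328 + 95 = 918; overall_B = 918/15 = 61.2000.
Difference = 67.4667 − 61.2000 = 6.2667 ≈ 6.3.

6.3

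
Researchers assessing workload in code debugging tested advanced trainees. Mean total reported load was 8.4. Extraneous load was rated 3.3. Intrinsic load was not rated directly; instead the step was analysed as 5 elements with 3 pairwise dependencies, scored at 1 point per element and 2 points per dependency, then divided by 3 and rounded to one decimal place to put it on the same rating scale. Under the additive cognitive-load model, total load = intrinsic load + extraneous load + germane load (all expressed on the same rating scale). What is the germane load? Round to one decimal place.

Intrinsic (element-interactivity): (5 × 1 + 3 × 2) / 3 = 11 / 3 = 3.6667 → 3.7.
germane load = total − intrinsic − extraneous
             = 8.4 − 3.7 − 3.3 = 1.4.

1.4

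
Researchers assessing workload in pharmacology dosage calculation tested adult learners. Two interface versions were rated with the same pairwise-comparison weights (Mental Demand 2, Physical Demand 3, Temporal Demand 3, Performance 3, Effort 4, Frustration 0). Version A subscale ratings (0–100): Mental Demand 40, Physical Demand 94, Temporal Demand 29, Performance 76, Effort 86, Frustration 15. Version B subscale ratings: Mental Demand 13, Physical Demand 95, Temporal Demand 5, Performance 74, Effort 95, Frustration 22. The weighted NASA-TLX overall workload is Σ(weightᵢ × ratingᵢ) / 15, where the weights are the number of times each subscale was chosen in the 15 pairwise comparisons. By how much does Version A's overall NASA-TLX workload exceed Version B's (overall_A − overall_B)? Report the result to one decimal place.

Version A weighted sum = 2·40 + 3·94 + 3·29 + 3·76 + 4·86 + 0·15 = 80 + 282 + 87 + 228 + 344 + 0 = 1021; overall_A = 1021/15 = 68.0667.
Version B weighted sum = 2·13 + 3·95 + 3·5 + 3·74 + 4·95 + 0·22 = 26 + 285 + 15 + 222 + 380 + 0 = 928; overall_B = 928/15 = 61.8667.
Difference = 68.0667 − 61.8667 = 6.2000 ≈ 6.2.

6.2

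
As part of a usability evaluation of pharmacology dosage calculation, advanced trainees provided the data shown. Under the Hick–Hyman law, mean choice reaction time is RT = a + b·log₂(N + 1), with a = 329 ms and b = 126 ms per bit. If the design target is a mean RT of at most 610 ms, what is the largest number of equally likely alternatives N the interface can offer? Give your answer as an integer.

Set 329 + 126·log₂(N + 1) ≤ 610.
log₂(N + 1) ≤ (610 − 329) / 126 = 2.2302.
N + 1 ≤ 2^2.2302 = 4.6920.
N ≤ 3.6920, so the largest integer N is 3.

3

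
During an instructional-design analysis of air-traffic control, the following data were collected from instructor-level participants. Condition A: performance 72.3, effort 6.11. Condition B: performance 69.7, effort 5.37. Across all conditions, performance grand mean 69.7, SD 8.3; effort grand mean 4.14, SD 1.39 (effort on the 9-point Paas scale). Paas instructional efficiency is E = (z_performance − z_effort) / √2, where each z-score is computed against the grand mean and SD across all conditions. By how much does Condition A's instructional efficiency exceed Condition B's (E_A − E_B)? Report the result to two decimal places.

Condition A: z_P = (72.3 − 69.7)/8.3 = 0.3133; z_E = (6.11 − 4.14)/1.39 = 1.4173; E_A = (0.3133 − 1.4173)/√2 = -0.7806.
Condition B: z_P = (69.7 − 69.7)/8.3 = 0.0000; z_E = (5.37 − 4.14)/1.39 = 0.8849; E_B = (0.0000 − 0.8849)/√2 = -0.6257.
E_A − E_B = -0.7806 − (-0.6257) = -0.1549 ≈ -0.15.

-0.15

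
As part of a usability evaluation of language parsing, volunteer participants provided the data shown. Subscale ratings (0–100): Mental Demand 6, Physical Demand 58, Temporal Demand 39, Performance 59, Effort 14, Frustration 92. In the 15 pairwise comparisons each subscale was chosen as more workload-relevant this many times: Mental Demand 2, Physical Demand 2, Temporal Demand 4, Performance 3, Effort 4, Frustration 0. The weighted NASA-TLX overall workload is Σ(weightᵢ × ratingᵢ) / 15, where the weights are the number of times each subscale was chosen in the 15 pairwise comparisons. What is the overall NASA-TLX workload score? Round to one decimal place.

34.5

The tallies are the weights (they sum to 15).
Weighted sum = 2·6 + 2·58 + 4·39 + 3·59 + 4·14 + 0·92
            = 12 + 116 + 156 + 177 + 56 + 0 = 517.
Overall workload = 517 / 15 = 34.4667 ≈ 34.5.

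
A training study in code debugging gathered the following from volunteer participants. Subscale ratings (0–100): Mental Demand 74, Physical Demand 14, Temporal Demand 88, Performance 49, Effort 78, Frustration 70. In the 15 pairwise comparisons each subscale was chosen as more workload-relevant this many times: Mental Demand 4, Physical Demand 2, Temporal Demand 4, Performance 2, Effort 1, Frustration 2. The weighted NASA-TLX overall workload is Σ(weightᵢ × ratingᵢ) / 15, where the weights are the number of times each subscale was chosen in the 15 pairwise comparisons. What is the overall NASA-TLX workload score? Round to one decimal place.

The tallies are the weights (they sum to 15).
Weighted sum = 4·74 + 2·14 + 4·88 + 2·49 + 1·78 + 2·70
            = 296 + 28 + 352 + 98 + 78 + 140 = 992.
Overall workload = 992 / 15 = 66.1333 ≈ 66.1.

66.1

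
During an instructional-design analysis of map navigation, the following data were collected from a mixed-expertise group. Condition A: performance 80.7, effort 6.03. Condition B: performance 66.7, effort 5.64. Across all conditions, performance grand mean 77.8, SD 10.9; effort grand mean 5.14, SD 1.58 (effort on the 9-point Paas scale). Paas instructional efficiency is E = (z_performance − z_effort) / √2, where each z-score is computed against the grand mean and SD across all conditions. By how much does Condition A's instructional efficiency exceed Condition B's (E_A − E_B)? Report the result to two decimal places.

Condition A: z_P = (80.7 − 77.8)/10.9 = 0.2661; z_E = (6.03 − 5.14)/1.58 = 0.5633; E_A = (0.2661 − 0.5633)/√2 = -0.2102.
Condition B: z_P = (66.7 − 77.8)/10.9 = -1.0183; z_E = (5.64 − 5.14)/1.58 = 0.3165; E_B = (-1.0183 − 0.3165)/√2 = -0.9438.
E_A − E_B = -0.2102 − (-0.9438) = 0.7336 ≈ 0.73.

0.73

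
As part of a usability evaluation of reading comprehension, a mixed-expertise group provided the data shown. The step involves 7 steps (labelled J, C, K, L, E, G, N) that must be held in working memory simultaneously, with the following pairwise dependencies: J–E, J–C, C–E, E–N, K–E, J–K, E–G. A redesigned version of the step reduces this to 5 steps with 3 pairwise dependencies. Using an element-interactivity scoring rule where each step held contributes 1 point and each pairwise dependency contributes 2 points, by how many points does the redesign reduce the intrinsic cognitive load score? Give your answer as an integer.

10

Original: 7 × 1 + 7 × 2 = 7 + 14 = 21.
Redesigned: 5 × 1 + 3 × 2 = 5 + 6 = 11.
Reduction = 21 − 11 = 10.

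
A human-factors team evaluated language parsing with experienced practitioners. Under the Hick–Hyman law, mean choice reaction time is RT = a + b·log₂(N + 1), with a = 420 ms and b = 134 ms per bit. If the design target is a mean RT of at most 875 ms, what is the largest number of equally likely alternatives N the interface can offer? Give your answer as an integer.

9

Set 420 + 134·log₂(N + 1) ≤ 875.
log₂(N + 1) ≤ (875 − 420) / 134 = 3.3955.
N + 1 ≤ 2^3.3955 = 10.5232.
N ≤ 9.5232, so the largest integer N is 9.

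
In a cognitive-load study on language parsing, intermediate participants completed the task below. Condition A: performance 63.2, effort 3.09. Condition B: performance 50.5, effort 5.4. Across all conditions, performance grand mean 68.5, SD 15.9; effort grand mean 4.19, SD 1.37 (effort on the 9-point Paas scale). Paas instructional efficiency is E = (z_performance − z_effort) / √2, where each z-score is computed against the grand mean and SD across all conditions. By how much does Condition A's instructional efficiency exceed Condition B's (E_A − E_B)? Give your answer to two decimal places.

Condition A: z_P = (63.2 − 68.5)/15.9 = -0.3333; z_E = (3.09 − 4.19)/1.37 = -0.8029; E_A = (-0.3333 − (-0.8029))/√2 = 0.3321.
Condition B: z_P = (50.5 − 68.5)/15.9 = -1.1321; z_E = (5.4 − 4.19)/1.37 = 0.8832; E_B = (-1.1321 − 0.8832)/√2 = -1.4250.
E_A − E_B = 0.3321 − (-1.4250) = 1.7571 ≈ 1.76.

1.76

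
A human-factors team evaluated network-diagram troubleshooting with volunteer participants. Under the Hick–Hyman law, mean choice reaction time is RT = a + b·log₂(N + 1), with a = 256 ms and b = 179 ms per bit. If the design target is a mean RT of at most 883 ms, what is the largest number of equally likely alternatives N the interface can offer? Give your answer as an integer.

10

Set 256 + 179·log₂(N + 1) ≤ 883.
log₂(N + 1) ≤ (883 − 256) / 179 = 3.5028.
N + 1 ≤ 2^3.5028 = 11.3357.
N ≤ 10.3357, so the largest integer N is 10.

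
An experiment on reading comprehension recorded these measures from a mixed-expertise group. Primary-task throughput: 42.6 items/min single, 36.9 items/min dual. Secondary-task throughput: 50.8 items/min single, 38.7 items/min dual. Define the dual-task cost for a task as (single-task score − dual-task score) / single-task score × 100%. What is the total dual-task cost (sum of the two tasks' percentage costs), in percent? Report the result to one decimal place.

37.2

Primary cost = (42.6 − 36.9) / 42.6 × 100% = 13.3803%.
Secondary cost = (50.8 − 38.7) / 50.8 × 100% = 23.8189%.
Total = 13.3803% + 23.8189% = 37.1992% ≈ 37.2%.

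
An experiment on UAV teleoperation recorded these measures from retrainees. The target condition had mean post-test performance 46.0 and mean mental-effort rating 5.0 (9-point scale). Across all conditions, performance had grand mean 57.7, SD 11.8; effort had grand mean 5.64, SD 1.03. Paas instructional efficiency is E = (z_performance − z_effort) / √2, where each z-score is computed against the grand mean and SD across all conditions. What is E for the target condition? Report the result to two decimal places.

-0.26

z_performance = (46.0 − 57.7) / 11.8 = -11.7000 / 11.8 = -0.9915.
z_effort = (5.0 − 5.64) / 1.03 = -0.6400 / 1.03 = -0.6214.
z_P − z_E = -0.9915 − (-0.6214) = -0.3701.
E = -0.3701 / √2 = -0.3701 / 1.41421 = -0.2617 ≈ -0.26.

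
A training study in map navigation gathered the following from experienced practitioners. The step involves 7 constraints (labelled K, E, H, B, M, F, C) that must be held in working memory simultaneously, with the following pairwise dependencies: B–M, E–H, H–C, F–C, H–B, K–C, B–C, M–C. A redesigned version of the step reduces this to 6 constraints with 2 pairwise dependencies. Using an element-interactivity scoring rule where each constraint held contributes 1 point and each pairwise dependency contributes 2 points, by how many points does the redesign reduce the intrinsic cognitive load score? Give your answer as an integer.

Original: 7 × 1 + 8 × 2 = 7 + 16 = 23.
Redesigned: 6 × 1 + 2 × 2 = 6 + 4 = 10.
Reduction = 23 − 10 = 13.

13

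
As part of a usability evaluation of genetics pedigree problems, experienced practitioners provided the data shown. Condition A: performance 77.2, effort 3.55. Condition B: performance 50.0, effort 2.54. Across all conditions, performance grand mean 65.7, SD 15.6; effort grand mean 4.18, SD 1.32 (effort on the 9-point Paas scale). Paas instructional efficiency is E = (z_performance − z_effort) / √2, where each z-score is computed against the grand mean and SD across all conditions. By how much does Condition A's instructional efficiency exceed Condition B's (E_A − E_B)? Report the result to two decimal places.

Condition A: z_P = (77.2 − 65.7)/15.6 = 0.7372; z_E = (3.55 − 4.18)/1.32 = -0.4773; E_A = (0.7372 − (-0.4773))/√2 = 0.8588.
Condition B: z_P = (50.0 − 65.7)/15.6 = -1.0064; z_E = (2.54 − 4.18)/1.32 = -1.2424; E_B = (-1.0064 − (-1.2424))/√2 = 0.1669.
E_A − E_B = 0.8588 − 0.1669 = 0.6919 ≈ 0.69.

0.69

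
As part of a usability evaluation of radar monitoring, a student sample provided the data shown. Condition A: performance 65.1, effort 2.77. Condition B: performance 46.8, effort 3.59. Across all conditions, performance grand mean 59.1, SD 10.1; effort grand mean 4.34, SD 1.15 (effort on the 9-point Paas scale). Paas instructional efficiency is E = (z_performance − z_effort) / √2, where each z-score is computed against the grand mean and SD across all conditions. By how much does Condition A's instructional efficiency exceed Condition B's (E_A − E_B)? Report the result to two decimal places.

Condition A: z_P = (65.1 − 59.1)/10.1 = 0.5941; z_E = (2.77 − 4.34)/1.15 = -1.3652; E_A = (0.5941 − (-1.3652))/√2 = 1.3854.
Condition B: z_P = (46.8 − 59.1)/10.1 = -1.2178; z_E = (3.59 − 4.34)/1.15 = -0.6522; E_B = (-1.2178 − (-0.6522))/√2 = -0.3999.
E_A − E_B = 1.3854 − (-0.3999) = 1.7853 ≈ 1.79.

1.79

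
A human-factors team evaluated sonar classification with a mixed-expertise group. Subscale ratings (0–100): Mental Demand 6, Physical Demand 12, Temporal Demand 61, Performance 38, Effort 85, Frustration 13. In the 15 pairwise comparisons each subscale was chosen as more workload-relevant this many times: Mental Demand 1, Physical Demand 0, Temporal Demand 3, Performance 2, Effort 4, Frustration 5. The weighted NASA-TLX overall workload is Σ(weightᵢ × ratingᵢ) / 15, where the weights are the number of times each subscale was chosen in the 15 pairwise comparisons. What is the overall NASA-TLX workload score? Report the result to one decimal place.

The tallies are the weights (they sum to 15).
Weighted sum = 1·6 + 0·12 + 3·61 + 2·38 + 4·85 + 5·13
            = 6 + 0 + 183 + 76 + 340 + 65 = 670.
Overall workload = 670 / 15 = 44.6667 ≈ 44.7.

44.7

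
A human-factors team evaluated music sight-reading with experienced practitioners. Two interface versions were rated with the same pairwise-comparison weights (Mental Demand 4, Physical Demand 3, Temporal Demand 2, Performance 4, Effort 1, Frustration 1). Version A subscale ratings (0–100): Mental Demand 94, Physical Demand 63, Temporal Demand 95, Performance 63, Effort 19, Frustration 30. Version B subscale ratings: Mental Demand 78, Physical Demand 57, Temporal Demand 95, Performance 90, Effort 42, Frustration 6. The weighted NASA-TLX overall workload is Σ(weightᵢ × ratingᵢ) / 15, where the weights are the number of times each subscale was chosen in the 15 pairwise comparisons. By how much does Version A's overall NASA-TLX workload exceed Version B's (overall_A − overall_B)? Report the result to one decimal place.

Version A weighted sum = 4·94 + 3·63 + 2·95 + 4·63 + 1·19 + 1·30 = 376 + 189 + 190 + 252 + 19 + 30 = 1056; overall_A = 1056/15 = 70.4000.
Version B weighted sum = 4·78 + 3·57 + 2·95 + 4·90 + 1·42 + 1·6 = 312 + 171 + 190 + 360 + 42 + 6 = 1081; overall_B = 1081/15 = 72.0667.
Difference = 70.4000 − 72.0667 = -1.6667 ≈ -1.7.

-1.7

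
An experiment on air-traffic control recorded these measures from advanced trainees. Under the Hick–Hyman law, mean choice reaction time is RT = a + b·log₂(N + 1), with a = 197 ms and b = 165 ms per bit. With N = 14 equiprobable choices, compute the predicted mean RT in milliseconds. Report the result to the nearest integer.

log₂(14 + 1) = log₂(15) = 3.9069.
RT = 197 + 165 × 3.9069 = 197 + 644.6385 = 841.6385 ms.
≈ 842 ms.

842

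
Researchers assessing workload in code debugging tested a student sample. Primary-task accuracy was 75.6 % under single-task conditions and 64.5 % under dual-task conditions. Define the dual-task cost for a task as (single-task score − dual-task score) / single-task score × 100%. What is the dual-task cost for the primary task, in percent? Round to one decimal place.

14.7

Cost = (75.6 − 64.5) / 75.6 × 100%
     = 11.1000 / 75.6 × 100% = 14.6825%.
≈ 14.7%.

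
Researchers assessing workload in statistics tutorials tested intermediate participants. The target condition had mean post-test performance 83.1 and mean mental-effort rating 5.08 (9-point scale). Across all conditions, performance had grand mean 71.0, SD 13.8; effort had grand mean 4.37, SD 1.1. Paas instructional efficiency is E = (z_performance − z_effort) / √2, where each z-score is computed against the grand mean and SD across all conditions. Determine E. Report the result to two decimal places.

0.16

z_performance = (83.1 − 71.0) / 13.8 = 12.1000 / 13.8 = 0.8768.
z_effort = (5.08 − 4.37) / 1.1 = 0.7100 / 1.1 = 0.6455.
z_P − z_E = 0.8768 − 0.6455 = 0.2313.
E = 0.2313 / √2 = 0.2313 / 1.41421 = 0.1636 ≈ 0.16.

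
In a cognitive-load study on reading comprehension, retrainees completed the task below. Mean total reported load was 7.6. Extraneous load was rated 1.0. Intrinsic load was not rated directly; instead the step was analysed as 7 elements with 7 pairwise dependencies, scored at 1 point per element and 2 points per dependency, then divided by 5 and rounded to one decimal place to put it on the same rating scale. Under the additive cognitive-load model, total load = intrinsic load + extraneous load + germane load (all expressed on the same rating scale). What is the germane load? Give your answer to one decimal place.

2.4

Intrinsic (element-interactivity): (7 × 1 + 7 × 2) / 5 = 21 / 5 = 4.2000 → 4.2.
germane load = total − intrinsic − extraneous
             = 7.6 − 4.2 − 1.0 = 2.4.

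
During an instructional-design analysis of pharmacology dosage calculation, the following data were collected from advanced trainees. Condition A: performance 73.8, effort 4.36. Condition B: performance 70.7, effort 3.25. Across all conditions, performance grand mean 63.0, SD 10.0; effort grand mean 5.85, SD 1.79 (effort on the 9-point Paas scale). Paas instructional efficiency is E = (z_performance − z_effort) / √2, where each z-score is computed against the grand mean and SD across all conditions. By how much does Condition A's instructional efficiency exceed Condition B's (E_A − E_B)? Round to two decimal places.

Condition A: z_P = (73.8 − 63.0)/10.0 = 1.0800; z_E = (4.36 − 5.85)/1.79 = -0.8324; E_A = (1.0800 − (-0.8324))/√2 = 1.3523.
Condition B: z_P = (70.7 − 63.0)/10.0 = 0.7700; z_E = (3.25 − 5.85)/1.79 = -1.4525; E_B = (0.7700 − (-1.4525))/√2 = 1.5715.
E_A − E_B = 1.3523 − 1.5715 = -0.2192 ≈ -0.22.

-0.22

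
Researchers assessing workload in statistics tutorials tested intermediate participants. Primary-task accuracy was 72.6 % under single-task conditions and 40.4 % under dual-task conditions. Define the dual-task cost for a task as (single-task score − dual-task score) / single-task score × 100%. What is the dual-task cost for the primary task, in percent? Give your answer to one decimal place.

44.4

Cost = (72.6 − 40.4) / 72.6 × 100%
     = 32.2000 / 72.6 × 100% = 44.3526%.
≈ 44.4%.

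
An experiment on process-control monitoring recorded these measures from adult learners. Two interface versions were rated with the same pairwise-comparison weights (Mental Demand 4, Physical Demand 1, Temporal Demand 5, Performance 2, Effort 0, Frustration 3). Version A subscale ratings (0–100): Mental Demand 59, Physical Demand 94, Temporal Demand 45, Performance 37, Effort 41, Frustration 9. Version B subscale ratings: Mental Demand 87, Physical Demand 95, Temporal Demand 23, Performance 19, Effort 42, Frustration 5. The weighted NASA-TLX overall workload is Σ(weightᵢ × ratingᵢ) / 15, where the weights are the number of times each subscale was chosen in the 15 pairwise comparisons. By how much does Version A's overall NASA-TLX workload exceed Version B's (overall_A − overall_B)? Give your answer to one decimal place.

3.0

Version A weighted sum = 4·59 + 1·94 + 5·45 + 2·37 + 0·41 + 3·9 = 236 + 94 + 225 + 74 + 0 + 27 = 656; overall_A = 656/15 = 43.7333.
Version B weighted sum = 4·87 + 1·95 + 5·23 + 2·19 + 0·42 + 3·5 = 348 + 95 + 115 + 38 + 0 + 15 = 611; overall_B = 611/15 = 40.7333.
Difference = 43.7333 − 40.7333 = 3.0000 ≈ 3.0.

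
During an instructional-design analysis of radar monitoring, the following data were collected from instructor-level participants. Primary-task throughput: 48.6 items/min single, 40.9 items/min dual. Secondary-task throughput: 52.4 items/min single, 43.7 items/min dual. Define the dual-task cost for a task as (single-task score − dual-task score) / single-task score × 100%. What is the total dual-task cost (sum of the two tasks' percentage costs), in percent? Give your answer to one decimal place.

Primary cost = (48.6 − 40.9) / 48.6 × 100% = 15.8436%.
Secondary cost = (52.4 − 43.7) / 52.4 × 100% = 16.6031%.
Total = 15.8436% + 16.6031% = 32.4467% ≈ 32.4%.

32.4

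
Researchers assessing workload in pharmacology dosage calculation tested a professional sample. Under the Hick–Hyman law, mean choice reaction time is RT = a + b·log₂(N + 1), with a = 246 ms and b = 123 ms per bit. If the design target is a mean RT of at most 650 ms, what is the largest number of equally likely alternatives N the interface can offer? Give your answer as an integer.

8

Set 246 + 123·log₂(N + 1) ≤ 650.
log₂(N + 1) ≤ (650 − 246) / 123 = 3.2846.
N + 1 ≤ 2^3.2846 = 9.7446.
N ≤ 8.7446, so the largest integer N is 8.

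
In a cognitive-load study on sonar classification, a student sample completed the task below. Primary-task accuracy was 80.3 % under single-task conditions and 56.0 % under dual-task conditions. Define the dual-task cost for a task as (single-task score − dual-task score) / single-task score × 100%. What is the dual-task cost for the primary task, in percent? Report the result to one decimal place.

30.3

Cost = (80.3 − 56.0) / 80.3 × 100%
     = 24.3000 / 80.3 × 100% = 30.2615%.
≈ 30.3%.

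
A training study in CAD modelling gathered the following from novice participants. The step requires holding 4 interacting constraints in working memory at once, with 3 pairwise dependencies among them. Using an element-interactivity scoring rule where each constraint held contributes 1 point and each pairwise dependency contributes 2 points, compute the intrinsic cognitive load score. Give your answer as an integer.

10

Element contribution: 4 × 1 = 4.
Interaction contribution: 3 × 2 = 6.
Intrinsic load = 4 + 6 = 10.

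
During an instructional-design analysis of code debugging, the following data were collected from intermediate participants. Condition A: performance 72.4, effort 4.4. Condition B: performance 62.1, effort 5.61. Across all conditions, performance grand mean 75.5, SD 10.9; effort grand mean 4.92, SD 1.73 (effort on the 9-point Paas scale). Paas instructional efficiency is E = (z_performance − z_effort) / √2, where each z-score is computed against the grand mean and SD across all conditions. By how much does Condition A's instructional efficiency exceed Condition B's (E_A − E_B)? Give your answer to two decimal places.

Condition A: z_P = (72.4 − 75.5)/10.9 = -0.2844; z_E = (4.4 − 4.92)/1.73 = -0.3006; E_A = (-0.2844 − (-0.3006))/√2 = 0.0115.
Condition B: z_P = (62.1 − 75.5)/10.9 = -1.2294; z_E = (5.61 − 4.92)/1.73 = 0.3988; E_B = (-1.2294 − 0.3988)/√2 = -1.1513.
E_A − E_B = 0.0115 − (-1.1513) = 1.1628 ≈ 1.16.

1.16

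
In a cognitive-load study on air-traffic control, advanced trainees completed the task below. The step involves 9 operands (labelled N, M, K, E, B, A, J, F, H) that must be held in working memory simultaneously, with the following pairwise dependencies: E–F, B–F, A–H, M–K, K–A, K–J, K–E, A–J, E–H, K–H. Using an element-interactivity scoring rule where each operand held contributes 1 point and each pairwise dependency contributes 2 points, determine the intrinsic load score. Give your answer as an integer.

29

Count of operands held simultaneously: 9.
Count of pairwise dependencies listed: 10.
Element contribution: 9 × 1 = 9.
Interaction contribution: 10 × 2 = 20.
Intrinsic load = 9 + 20 = 29.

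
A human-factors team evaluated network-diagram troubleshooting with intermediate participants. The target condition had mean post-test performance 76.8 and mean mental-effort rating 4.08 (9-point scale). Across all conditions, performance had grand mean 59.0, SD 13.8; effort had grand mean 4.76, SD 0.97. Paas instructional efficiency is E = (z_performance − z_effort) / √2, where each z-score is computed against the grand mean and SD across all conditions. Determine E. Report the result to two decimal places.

1.41

z_performance = (76.8 − 59.0) / 13.8 = 17.8000 / 13.8 = 1.2899.
z_effort = (4.08 − 4.76) / 0.97 = -0.6800 / 0.97 = -0.7010.
z_P − z_E = 1.2899 − (-0.7010) = 1.9909.
E = 1.9909 / √2 = 1.9909 / 1.41421 = 1.4078 ≈ 1.41.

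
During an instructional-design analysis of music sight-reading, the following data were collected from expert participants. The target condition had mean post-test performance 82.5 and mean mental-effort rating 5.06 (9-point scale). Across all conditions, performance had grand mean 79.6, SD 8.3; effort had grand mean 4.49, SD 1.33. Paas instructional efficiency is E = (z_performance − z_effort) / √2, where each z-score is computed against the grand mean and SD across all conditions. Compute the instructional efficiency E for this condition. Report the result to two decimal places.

-0.06

z_performance = (82.5 − 79.6) / 8.3 = 2.9000 / 8.3 = 0.3494.
z_effort = (5.06 − 4.49) / 1.33 = 0.5700 / 1.33 = 0.4286.
z_P − z_E = 0.3494 − 0.4286 = -0.0792.
E = -0.0792 / √2 = -0.0792 / 1.41421 = -0.0560 ≈ -0.06.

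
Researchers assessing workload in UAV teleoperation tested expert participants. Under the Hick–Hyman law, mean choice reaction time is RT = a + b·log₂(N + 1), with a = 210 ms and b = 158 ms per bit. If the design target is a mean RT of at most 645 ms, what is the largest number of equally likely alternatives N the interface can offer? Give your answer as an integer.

5

Set 210 + 158·log₂(N + 1) ≤ 645.
log₂(N + 1) ≤ (645 − 210) / 158 = 2.7532.
N + 1 ≤ 2^2.7532 = 6.7421.
N ≤ 5.7421, so the largest integer N is 5.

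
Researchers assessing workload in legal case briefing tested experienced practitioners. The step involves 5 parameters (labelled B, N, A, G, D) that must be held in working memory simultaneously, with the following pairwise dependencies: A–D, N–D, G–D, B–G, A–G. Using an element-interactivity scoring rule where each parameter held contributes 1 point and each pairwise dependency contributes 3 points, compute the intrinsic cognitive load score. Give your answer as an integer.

Count of parameters held simultaneously: 5.
Count of pairwise dependencies listed: 5.
Element contribution: 5 × 1 = 5.
Interaction contribution: 5 × 3 = 15.
Intrinsic load = 5 + 15 = 20.

20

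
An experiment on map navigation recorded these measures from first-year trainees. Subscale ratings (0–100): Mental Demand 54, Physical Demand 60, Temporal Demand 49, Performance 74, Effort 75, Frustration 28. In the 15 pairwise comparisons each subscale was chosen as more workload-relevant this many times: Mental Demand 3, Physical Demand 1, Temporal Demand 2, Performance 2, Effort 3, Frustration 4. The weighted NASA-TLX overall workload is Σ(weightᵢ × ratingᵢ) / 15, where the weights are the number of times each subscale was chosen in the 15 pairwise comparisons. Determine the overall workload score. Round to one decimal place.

The tallies are the weights (they sum to 15).
Weighted sum = 3·54 + 1·60 + 2·49 + 2·74 + 3·75 + 4·28
            = 162 + 60 + 98 + 148 + 225 + 112 = 805.
Overall workload = 805 / 15 = 53.6667 ≈ 53.7.

53.7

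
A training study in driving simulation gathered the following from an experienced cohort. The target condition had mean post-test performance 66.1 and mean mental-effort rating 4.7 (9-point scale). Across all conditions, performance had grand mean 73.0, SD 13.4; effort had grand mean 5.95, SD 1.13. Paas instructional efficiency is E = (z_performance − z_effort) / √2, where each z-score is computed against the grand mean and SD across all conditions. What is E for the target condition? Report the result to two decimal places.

0.42

z_performance = (66.1 − 73.0) / 13.4 = -6.9000 / 13.4 = -0.5149.
z_effort = (4.7 − 5.95) / 1.13 = -1.2500 / 1.13 = -1.1062.
z_P − z_E = -0.5149 − (-1.1062) = 0.5913.
E = 0.5913 / √2 = 0.5913 / 1.41421 = 0.4181 ≈ 0.42.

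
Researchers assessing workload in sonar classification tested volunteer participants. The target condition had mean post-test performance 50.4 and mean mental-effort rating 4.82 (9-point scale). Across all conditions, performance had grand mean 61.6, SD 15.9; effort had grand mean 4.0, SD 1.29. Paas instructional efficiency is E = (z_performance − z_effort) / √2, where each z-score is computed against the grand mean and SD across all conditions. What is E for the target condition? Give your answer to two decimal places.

z_performance = (50.4 − 61.6) / 15.9 = -11.2000 / 15.9 = -0.7044.
z_effort = (4.82 − 4.0) / 1.29 = 0.8200 / 1.29 = 0.6357.
z_P − z_E = -0.7044 − 0.6357 = -1.3401.
E = -1.3401 / √2 = -1.3401 / 1.41421 = -0.9476 ≈ -0.95.

-0.95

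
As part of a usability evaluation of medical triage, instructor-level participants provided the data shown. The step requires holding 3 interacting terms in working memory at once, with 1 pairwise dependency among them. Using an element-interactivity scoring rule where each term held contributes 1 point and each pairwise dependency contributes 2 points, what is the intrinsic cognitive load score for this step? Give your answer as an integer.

5

Element contribution: 3 × 1 = 3.
Interaction contribution: 1 × 2 = 2.
Intrinsic load = 3 + 2 = 5.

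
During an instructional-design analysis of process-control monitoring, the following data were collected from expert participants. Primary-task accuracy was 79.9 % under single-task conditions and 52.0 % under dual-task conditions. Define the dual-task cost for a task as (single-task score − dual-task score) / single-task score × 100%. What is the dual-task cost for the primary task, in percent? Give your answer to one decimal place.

Cost = (79.9 − 52.0) / 79.9 × 100%
     = 27.9000 / 79.9 × 100% = 34.9186%.
≈ 34.9%.

34.9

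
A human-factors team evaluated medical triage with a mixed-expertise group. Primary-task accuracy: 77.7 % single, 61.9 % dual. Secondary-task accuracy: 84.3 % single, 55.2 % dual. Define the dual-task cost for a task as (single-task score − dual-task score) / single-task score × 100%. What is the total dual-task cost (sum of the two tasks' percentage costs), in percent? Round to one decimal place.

54.9

Primary cost = (77.7 − 61.9) / 77.7 × 100% = 20.3346%.
Secondary cost = (84.3 − 55.2) / 84.3 × 100% = 34.5196%.
Total = 20.3346% + 34.5196% = 54.8542% ≈ 54.9%.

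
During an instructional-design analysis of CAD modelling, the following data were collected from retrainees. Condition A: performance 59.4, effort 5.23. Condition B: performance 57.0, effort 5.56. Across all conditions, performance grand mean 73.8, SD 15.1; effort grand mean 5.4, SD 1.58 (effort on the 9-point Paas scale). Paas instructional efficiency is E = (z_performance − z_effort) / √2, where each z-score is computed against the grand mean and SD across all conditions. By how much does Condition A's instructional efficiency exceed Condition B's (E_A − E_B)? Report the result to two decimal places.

Condition A: z_P = (59.4 − 73.8)/15.1 = -0.9536; z_E = (5.23 − 5.4)/1.58 = -0.1076; E_A = (-0.9536 − (-0.1076))/√2 = -0.5982.
Condition B: z_P = (57.0 − 73.8)/15.1 = -1.1126; z_E = (5.56 − 5.4)/1.58 = 0.1013; E_B = (-1.1126 − 0.1013)/√2 = -0.8584.
E_A − E_B = -0.5982 − (-0.8584) = 0.2602 ≈ 0.26.

0.26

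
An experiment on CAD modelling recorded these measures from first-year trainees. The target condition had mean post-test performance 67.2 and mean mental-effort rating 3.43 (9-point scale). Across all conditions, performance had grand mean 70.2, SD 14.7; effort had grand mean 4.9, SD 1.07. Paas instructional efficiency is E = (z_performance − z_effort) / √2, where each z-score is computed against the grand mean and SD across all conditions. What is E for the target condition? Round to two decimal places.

0.83

z_performance = (67.2 − 70.2) / 14.7 = -3.0000 / 14.7 = -0.2041.
z_effort = (3.43 − 4.9) / 1.07 = -1.4700 / 1.07 = -1.3738.
z_P − z_E = -0.2041 − (-1.3738) = 1.1697.
E = 1.1697 / √2 = 1.1697 / 1.41421 = 0.8271 ≈ 0.83.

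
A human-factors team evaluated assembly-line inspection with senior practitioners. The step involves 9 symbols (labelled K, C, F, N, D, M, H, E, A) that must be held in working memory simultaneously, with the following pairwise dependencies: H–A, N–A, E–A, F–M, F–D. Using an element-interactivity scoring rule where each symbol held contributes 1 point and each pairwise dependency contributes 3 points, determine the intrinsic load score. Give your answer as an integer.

24

Count of symbols held simultaneously: 9.
Count of pairwise dependencies listed: 5.
Element contribution: 9 × 1 = 9.
Interaction contribution: 5 × 3 = 15.
Intrinsic load = 9 + 15 = 24.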